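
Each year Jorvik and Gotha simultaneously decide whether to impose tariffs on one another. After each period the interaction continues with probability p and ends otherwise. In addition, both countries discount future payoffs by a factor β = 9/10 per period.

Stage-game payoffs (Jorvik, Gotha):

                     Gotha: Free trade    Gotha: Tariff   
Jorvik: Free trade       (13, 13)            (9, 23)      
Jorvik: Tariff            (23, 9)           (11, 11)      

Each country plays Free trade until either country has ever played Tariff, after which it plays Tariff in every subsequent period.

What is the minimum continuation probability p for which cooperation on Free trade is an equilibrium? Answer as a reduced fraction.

25/27

Expected continuation weight on next period's payoff is β·p = 9/10·p, which plays the role of the discount factor.
Cooperation requires 9/10·p ≥ (23−13)/(23−11) = 5/6, hence p ≥ 25/27.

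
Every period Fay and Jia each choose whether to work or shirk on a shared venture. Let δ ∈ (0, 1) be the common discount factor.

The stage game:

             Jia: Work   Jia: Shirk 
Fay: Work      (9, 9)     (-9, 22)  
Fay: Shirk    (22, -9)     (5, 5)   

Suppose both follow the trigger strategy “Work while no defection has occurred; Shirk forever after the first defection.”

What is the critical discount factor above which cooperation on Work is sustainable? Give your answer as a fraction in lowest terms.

One-period gain from deviating is 22 − 9 = 13. The loss is 9 − 5 = 4 in every subsequent period, with present value 4·δ/(1−δ).
Deviation is unprofitable when 4·δ/(1−δ) ≥ 13, i.e. δ/(1−δ) ≥ 13/4.
Equivalently δ ≥ 13/(13+4) = 13/17.

13/17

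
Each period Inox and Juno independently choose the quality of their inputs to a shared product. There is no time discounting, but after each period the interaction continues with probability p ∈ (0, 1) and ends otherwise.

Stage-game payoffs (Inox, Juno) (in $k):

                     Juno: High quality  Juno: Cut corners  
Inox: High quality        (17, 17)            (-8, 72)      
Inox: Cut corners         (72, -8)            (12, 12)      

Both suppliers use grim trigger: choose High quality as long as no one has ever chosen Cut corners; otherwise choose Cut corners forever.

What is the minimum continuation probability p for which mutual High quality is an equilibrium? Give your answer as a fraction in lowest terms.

11/12

Expected cooperation value is 17 + p·17 + p²·17 + … = 17/(1−p); deviation gives 72 + p·12/(1−p).
17 ≥ 72(1−p) + 12p ⇒ 60p ≥ 55 ⇒ p ≥ 55/60 = 11/12.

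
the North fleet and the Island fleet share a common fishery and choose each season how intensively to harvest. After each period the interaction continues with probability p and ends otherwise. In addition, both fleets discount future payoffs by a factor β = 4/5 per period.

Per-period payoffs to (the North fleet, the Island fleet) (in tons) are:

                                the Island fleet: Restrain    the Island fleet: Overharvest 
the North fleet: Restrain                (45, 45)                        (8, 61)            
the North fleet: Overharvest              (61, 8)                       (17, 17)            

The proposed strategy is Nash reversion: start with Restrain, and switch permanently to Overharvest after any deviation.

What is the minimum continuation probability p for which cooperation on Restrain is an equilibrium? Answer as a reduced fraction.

With continuation probability p and discount β, the effective per-period discount factor is βp.
Grim-trigger IC: βp ≥ (61−45)/(61−17) = 4/11.
So p ≥ (4/11)/(4/5) = 5/11.

5/11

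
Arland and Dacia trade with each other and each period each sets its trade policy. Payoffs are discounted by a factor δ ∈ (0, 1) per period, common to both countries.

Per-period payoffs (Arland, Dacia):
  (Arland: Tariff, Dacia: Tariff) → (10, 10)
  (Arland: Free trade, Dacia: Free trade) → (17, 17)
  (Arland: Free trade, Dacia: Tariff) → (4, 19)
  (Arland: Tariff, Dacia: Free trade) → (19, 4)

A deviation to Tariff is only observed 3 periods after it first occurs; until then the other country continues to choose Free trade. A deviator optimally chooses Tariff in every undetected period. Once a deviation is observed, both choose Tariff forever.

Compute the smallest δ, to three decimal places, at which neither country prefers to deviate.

A deviator earns 19 for 3 periods, then 10 forever; cooperating earns 17 forever. Multiplying the IC by (1−δ):
17 ≥ 19(1−δ^3) + 10δ^3, so 9·δ^3 ≥ 2 and δ^3 ≥ 2/9.
δ ≥ (2/9)^(1/3) ≈ 0.606.

0.606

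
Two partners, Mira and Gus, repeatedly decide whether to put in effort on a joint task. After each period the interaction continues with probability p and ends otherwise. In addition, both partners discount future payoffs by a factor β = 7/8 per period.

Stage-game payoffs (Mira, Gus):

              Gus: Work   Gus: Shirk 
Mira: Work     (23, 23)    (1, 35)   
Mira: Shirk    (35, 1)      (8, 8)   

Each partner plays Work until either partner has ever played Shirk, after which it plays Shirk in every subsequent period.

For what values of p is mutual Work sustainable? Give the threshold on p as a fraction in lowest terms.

Expected continuation weight on next period's payoff is β·p = 7/8·p, which plays the role of the discount factor.
Cooperation requires 7/8·p ≥ (35−23)/(35−8) = 4/9, hence p ≥ 32/63.

32/63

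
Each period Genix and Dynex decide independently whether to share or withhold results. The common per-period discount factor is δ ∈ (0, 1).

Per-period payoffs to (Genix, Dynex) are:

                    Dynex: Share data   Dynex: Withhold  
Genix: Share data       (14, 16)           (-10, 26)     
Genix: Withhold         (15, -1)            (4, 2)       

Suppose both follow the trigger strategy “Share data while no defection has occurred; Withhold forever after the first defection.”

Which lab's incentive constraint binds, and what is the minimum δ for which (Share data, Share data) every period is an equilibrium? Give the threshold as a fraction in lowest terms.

Dynex; δ ≥ 5/12

Genix: cooperation gives 14 each period; deviation gives 15 once then 4 forever.
  14/(1−δ) ≥ 15 + 4δ/(1−δ) ⇒ δ ≥ 1/11.
Dynex: cooperation gives 16 each period; deviation gives 26 once then 2 forever.
  δ ≥ 10/24 = 5/12.
Both must hold, so the binding constraint is Dynex's: δ ≥ 5/12.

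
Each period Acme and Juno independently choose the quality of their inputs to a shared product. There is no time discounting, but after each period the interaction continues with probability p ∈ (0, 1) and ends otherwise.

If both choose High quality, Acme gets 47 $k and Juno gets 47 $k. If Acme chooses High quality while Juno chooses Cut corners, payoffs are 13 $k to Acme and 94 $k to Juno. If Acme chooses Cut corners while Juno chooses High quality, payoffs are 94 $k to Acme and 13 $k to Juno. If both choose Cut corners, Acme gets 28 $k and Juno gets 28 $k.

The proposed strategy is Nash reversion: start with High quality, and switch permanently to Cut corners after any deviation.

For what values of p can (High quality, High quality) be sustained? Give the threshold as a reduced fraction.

47/66

With no time discounting, the continuation probability p plays the role of the discount factor.
Grim-trigger IC: 47/(1−p) ≥ 94 + 28p/(1−p) ⇒ p ≥ (94−47)/(94−28) = 47/66.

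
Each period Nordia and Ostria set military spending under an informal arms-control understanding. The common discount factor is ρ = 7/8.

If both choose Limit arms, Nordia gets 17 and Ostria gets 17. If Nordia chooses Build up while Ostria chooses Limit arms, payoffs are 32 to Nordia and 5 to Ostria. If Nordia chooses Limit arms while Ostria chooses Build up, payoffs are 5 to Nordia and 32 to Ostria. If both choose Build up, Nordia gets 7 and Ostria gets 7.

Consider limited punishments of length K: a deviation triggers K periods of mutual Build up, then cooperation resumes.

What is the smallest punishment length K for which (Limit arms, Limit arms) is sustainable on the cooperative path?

IC: ρ(1−ρ^K)/(1−ρ) ≥ (32−17)/(17−7) = 3/2.
With ρ = 7/8: need 1 − ρ^K ≥ 3/2·(1−7/8)/(7/8), i.e. ρ^K ≤ 0.7857.
Since (7/8)^1 = 0.8750 and (7/8)^2 = 0.7656, the smallest such K is 2.

2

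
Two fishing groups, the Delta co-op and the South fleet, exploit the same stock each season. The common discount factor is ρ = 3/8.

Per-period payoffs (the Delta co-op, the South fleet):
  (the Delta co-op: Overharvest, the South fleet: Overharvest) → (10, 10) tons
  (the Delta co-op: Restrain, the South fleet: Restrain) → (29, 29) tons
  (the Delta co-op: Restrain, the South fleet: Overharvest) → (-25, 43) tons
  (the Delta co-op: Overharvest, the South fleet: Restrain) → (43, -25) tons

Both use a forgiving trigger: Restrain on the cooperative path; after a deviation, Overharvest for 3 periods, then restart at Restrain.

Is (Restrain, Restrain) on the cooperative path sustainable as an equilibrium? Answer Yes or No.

No

A one-shot deviation gives 43 now, then 10 for 3 periods, then back to 29.
Gain from deviating: (43−29) today; loss: (29−10) in each of the next 3 periods.
No-deviation condition: (29−10)(ρ+…+ρ^3) ≥ 43−29, i.e. ρ+…+ρ^3 ≥ 14/19.
At ρ = 3/8: ρ+…+ρ^3 = 0.5684 < 0.7368.
So cooperation is not sustainable.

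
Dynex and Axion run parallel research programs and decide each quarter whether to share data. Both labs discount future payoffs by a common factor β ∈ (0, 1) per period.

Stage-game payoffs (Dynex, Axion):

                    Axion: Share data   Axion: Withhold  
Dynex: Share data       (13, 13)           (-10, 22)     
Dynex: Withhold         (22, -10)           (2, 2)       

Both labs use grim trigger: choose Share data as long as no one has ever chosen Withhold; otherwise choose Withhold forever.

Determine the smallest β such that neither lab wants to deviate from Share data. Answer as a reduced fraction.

One-period gain from deviating is 22 − 13 = 9. The loss is 13 − 2 = 11 in every subsequent period, with present value 11·β/(1−β).
Deviation is unprofitable when 11·β/(1−β) ≥ 9, i.e. β/(1−β) ≥ 9/11.
Equivalently β ≥ 9/(9+11) = 9/20.

9/20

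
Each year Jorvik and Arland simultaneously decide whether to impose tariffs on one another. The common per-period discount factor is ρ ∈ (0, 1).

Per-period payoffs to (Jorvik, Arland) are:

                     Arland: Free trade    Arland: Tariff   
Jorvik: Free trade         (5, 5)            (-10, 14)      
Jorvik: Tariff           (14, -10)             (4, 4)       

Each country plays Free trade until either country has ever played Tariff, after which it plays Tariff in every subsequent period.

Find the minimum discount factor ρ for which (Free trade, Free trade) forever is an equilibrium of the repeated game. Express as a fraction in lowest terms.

9/10

Cooperation forever yields 5 each period: 5/(1−ρ).
Deviating yields 14 once, then 4 forever: 14 + 4ρ/(1−ρ).
No profitable deviation requires 5/(1−ρ) ≥ 14 + 4ρ/(1−ρ).
Multiplying by (1−ρ): 5 ≥ 14(1−ρ) + 4ρ = 14 − 10ρ.
So 10ρ ≥ 9, i.e. ρ ≥ 9/10.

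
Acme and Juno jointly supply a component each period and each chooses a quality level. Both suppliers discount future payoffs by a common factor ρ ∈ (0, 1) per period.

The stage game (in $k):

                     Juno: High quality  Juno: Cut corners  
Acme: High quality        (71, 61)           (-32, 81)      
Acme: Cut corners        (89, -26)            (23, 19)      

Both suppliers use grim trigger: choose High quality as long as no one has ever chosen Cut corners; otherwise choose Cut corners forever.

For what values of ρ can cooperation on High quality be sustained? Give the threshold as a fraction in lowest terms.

Acme's threshold: (89−71)/(89−23) = 3/11.
Juno's threshold: (81−61)/(81−19) = 10/31.
3/11 < 10/31, so Juno binds and ρ* = 10/31.

10/31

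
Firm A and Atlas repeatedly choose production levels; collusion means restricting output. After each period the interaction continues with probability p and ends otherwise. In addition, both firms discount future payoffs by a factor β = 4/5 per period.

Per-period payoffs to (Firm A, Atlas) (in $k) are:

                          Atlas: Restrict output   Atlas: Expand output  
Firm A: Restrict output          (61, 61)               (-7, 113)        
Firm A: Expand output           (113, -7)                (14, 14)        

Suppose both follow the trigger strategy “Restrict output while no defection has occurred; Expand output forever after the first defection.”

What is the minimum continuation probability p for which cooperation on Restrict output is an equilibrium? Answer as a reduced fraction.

65/99

With continuation probability p and discount β, the effective per-period discount factor is βp.
Grim-trigger IC: βp ≥ (113−61)/(113−14) = 52/99.
So p ≥ (52/99)/(4/5) = 65/99.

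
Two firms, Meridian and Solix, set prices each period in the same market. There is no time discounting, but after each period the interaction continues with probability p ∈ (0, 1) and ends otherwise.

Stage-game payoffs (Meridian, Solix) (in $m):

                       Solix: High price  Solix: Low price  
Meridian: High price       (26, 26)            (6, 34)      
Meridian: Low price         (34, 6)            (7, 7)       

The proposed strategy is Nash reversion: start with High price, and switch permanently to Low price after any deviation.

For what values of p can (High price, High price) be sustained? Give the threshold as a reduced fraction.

With no time discounting, the continuation probability p plays the role of the discount factor.
Grim-trigger IC: 26/(1−p) ≥ 34 + 7p/(1−p) ⇒ p ≥ (34−26)/(34−7) = 8/27.

8/27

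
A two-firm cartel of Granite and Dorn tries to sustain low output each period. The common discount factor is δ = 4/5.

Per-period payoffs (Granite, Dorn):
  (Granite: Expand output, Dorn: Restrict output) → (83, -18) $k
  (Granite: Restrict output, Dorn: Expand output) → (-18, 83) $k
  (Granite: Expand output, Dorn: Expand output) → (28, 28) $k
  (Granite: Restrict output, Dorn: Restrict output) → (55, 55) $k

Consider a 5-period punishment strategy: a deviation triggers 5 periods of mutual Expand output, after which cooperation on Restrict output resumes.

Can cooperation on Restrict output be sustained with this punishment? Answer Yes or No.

A one-shot deviation gives 83 now, then 28 for 5 periods, then back to 55.
Gain from deviating: (83−55) today; loss: (55−28) in each of the next 5 periods.
No-deviation condition: (55−28)(δ+…+δ^5) ≥ 83−55, i.e. δ+…+δ^5 ≥ 28/27.
At δ = 4/5: δ+…+δ^5 = 2.6893 ≥ 1.0370.
So cooperation is sustainable.

Yes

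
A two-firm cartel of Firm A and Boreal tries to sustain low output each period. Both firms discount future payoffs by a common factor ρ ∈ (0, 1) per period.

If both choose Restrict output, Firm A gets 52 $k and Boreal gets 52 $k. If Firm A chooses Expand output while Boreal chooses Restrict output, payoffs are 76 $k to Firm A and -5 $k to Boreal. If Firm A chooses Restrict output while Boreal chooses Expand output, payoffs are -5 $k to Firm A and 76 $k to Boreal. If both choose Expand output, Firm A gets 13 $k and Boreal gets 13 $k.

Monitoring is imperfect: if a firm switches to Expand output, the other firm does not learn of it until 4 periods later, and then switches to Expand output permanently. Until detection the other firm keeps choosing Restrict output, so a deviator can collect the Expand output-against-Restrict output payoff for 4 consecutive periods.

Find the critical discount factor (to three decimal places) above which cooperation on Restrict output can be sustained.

0.786

Deviating for the 4 undetected periods gains 76−52 = 24 per period over cooperation, then loses 52−13 = 39 per period forever once punishment starts.
Gain: 24(1 + ρ + … + ρ^3); loss: 39·ρ^4/(1−ρ).
No profitable deviation ⇔ 24(1−ρ^4) ≤ 39·ρ^4, i.e. ρ^4 ≥ 24/(24+39) = 8/21.
Hence ρ ≥ (8/21)^(1/4) ≈ 0.786.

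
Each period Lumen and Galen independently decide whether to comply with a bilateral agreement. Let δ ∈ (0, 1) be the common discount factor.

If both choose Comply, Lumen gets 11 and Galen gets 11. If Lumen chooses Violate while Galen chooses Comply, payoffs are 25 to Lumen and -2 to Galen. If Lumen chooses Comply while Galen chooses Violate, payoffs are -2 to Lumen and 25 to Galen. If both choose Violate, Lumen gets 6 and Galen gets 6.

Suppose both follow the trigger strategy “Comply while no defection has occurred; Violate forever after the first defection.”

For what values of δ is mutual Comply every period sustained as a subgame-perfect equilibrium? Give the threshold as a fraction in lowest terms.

14/19

Under grim trigger the critical discount factor is (T−C)/(T−P) with T = 25, C = 11, P = 6.
δ* = (25−11)/(25−6) = 14/19.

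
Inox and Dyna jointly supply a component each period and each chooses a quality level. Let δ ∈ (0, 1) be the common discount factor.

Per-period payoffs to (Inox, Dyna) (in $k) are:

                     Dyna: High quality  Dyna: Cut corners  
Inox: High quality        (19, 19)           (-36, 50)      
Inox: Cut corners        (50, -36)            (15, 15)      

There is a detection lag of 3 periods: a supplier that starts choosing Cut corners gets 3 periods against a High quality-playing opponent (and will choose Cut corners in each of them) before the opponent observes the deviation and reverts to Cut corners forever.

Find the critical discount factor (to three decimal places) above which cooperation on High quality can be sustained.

A deviator earns 50 for 3 periods, then 15 forever; cooperating earns 19 forever. Multiplying the IC by (1−δ):
19 ≥ 50(1−δ^3) + 15δ^3, so 35·δ^3 ≥ 31 and δ^3 ≥ 31/35.
δ ≥ (31/35)^(1/3) ≈ 0.960.

0.960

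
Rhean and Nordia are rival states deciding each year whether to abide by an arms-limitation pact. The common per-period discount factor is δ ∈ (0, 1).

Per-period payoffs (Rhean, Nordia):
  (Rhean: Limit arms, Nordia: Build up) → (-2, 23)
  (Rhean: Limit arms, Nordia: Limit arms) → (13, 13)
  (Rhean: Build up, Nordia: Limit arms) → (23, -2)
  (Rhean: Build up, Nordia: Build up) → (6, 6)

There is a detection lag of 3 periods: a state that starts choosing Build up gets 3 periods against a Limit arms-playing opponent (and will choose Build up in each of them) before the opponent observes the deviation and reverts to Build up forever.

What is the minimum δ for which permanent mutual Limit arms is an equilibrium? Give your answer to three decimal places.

0.838

A deviator earns 23 for 3 periods, then 6 forever; cooperating earns 13 forever. Multiplying the IC by (1−δ):
13 ≥ 23(1−δ^3) + 6δ^3, so 17·δ^3 ≥ 10 and δ^3 ≥ 10/17.
δ ≥ (10/17)^(1/3) ≈ 0.838.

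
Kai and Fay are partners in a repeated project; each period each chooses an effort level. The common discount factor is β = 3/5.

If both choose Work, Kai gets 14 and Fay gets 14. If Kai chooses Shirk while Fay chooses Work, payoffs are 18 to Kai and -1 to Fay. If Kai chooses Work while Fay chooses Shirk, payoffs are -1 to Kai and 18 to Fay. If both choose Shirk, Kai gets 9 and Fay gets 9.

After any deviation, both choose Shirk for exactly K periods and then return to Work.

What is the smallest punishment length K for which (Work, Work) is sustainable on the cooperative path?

IC: β(1−β^K)/(1−β) ≥ (18−14)/(14−9) = 4/5.
With β = 3/5: need 1 − β^K ≥ 4/5·(1−3/5)/(3/5), i.e. β^K ≤ 0.4667.
Since (3/5)^1 = 0.6000 and (3/5)^2 = 0.3600, the smallest such K is 2.

2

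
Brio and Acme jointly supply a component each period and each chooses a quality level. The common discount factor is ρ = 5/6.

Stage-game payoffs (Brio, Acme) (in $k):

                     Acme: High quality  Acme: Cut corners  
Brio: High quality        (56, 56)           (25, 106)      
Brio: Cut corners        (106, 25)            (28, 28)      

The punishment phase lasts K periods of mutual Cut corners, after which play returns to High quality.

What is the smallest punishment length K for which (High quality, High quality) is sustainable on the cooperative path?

3

Need Σ_{k=1}^{K} ρ^k ≥ (106−56)/(56−28) = 1.7857 at ρ = 5/6.
At K = 2 the sum is 1.5278 < 1.7857; at K = 3 it is 2.1065 ≥ 1.7857.
So the minimum punishment length is K = 3.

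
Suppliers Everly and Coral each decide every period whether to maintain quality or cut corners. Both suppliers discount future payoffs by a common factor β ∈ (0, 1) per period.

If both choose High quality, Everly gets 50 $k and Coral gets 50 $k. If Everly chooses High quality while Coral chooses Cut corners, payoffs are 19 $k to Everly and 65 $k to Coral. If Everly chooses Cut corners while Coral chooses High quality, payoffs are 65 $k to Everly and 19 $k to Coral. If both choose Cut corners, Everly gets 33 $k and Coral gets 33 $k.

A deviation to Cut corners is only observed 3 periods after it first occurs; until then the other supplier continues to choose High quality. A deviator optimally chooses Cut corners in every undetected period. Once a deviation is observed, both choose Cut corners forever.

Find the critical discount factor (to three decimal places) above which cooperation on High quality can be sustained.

Deviating for the 3 undetected periods gains 65−50 = 15 per period over cooperation, then loses 50−33 = 17 per period forever once punishment starts.
Gain: 15(1 + β + … + β^2); loss: 17·β^3/(1−β).
No profitable deviation ⇔ 15(1−β^3) ≤ 17·β^3, i.e. β^3 ≥ 15/(15+17) = 15/32.
Hence β ≥ (15/32)^(1/3) ≈ 0.777.

0.777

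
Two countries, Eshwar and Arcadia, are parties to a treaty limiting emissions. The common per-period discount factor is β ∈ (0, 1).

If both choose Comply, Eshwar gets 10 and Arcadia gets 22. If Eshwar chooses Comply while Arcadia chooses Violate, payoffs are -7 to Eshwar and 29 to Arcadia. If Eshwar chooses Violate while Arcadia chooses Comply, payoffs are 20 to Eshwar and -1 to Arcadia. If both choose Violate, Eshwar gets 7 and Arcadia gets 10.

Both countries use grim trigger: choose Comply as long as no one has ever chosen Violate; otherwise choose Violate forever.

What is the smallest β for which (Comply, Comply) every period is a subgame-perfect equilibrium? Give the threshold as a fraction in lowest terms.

Eshwar's threshold: (20−10)/(20−7) = 10/13.
Arcadia's threshold: (29−22)/(29−10) = 7/19.
10/13 > 7/19, so Eshwar binds and β* = 10/13.

10/13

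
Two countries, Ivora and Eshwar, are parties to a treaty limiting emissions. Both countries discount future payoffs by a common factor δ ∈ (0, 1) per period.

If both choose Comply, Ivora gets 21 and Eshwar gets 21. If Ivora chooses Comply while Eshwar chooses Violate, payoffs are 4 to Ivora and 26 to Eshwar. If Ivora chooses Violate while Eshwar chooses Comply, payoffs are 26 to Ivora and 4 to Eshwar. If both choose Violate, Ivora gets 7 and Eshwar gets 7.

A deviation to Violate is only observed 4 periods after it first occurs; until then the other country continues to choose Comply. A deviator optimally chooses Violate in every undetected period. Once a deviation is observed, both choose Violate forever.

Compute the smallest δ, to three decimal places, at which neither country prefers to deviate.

Deviating for the 4 undetected periods gains 26−21 = 5 per period over cooperation, then loses 21−7 = 14 per period forever once punishment starts.
Gain: 5(1 + δ + … + δ^3); loss: 14·δ^4/(1−δ).
No profitable deviation ⇔ 5(1−δ^4) ≤ 14·δ^4, i.e. δ^4 ≥ 5/(5+14) = 5/19.
Hence δ ≥ (5/19)^(1/4) ≈ 0.716.

0.716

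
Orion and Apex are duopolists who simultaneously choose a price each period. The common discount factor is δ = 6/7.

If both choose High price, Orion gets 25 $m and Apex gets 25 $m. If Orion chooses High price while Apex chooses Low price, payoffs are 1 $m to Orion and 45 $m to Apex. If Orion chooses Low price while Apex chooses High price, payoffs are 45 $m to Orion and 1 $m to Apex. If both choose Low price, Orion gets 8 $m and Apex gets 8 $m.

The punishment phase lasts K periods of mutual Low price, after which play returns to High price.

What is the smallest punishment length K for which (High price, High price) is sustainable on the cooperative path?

2

IC: δ(1−δ^K)/(1−δ) ≥ (45−25)/(25−8) = 20/17.
With δ = 6/7: need 1 − δ^K ≥ 20/17·(1−6/7)/(6/7), i.e. δ^K ≤ 0.8039.
Since (6/7)^1 = 0.8571 and (6/7)^2 = 0.7347, the smallest such K is 2.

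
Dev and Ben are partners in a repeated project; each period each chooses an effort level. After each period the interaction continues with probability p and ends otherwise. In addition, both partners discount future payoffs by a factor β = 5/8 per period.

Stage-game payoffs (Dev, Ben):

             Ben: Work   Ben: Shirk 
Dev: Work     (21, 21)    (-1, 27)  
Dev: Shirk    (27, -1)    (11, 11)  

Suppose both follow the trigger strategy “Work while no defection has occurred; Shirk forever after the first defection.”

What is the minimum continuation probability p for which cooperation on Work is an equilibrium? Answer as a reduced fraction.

With continuation probability p and discount β, the effective per-period discount factor is βp.
Grim-trigger IC: βp ≥ (27−21)/(27−11) = 3/8.
So p ≥ (3/8)/(5/8) = 3/5.

3/5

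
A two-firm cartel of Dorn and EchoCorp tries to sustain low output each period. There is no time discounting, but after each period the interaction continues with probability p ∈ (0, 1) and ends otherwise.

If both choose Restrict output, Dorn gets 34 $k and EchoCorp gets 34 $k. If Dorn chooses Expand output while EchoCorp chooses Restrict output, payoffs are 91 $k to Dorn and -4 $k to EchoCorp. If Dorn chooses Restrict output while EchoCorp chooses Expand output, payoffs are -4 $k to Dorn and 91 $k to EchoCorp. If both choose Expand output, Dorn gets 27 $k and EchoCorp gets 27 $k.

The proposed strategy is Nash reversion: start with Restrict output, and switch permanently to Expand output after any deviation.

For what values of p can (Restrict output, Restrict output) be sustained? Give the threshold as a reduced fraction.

With no time discounting, the continuation probability p plays the role of the discount factor.
Grim-trigger IC: 34/(1−p) ≥ 91 + 27p/(1−p) ⇒ p ≥ (91−34)/(91−27) = 57/64.

57/64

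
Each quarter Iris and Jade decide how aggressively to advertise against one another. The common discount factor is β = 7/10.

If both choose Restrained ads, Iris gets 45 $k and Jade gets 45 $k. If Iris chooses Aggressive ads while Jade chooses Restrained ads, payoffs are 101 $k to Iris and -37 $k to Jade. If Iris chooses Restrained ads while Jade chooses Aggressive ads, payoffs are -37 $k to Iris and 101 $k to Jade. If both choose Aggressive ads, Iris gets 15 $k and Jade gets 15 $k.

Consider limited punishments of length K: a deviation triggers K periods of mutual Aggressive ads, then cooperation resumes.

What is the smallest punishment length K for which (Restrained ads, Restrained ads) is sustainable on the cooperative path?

No profitable deviation requires (45−15)(β+…+β^K) ≥ 101−45, i.e. β+…+β^K ≥ 28/15 ≈ 1.8667.
With β = 7/10, the partial sums are K=1: 0.7000, K=2: 1.1900, K=3: 1.5330, K=4: 1.7731, K=5: 1.9412.
K = 5 is the first length at which the sum reaches 1.8667.

5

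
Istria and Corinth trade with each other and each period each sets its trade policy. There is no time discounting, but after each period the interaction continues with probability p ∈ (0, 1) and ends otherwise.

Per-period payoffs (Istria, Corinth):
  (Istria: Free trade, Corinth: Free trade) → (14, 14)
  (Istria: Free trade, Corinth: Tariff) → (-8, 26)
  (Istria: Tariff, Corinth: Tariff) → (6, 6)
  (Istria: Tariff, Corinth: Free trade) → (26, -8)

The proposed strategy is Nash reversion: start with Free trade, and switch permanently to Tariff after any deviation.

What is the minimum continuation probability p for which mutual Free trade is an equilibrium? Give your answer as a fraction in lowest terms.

3/5

With no time discounting, the continuation probability p plays the role of the discount factor.
Grim-trigger IC: 14/(1−p) ≥ 26 + 6p/(1−p) ⇒ p ≥ (26−14)/(26−6) = 3/5.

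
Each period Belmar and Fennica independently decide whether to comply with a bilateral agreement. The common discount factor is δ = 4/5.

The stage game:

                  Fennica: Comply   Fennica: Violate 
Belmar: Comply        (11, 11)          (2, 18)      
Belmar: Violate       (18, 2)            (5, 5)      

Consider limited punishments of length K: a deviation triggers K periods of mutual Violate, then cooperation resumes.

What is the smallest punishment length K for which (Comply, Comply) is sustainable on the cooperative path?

IC: δ(1−δ^K)/(1−δ) ≥ (18−11)/(11−5) = 7/6.
With δ = 4/5: need 1 − δ^K ≥ 7/6·(1−4/5)/(4/5), i.e. δ^K ≤ 0.7083.
Since (4/5)^1 = 0.8000 and (4/5)^2 = 0.6400, the smallest such K is 2.

2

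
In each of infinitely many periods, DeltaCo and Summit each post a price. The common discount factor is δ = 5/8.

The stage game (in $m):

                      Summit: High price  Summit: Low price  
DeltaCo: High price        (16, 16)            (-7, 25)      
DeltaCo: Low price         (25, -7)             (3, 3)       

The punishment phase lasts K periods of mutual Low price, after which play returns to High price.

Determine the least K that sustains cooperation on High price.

2

No profitable deviation requires (16−3)(δ+…+δ^K) ≥ 25−16, i.e. δ+…+δ^K ≥ 9/13 ≈ 0.6923.
With δ = 5/8, the partial sums are K=1: 0.6250, K=2: 1.0156.
K = 2 is the first length at which the sum reaches 0.6923.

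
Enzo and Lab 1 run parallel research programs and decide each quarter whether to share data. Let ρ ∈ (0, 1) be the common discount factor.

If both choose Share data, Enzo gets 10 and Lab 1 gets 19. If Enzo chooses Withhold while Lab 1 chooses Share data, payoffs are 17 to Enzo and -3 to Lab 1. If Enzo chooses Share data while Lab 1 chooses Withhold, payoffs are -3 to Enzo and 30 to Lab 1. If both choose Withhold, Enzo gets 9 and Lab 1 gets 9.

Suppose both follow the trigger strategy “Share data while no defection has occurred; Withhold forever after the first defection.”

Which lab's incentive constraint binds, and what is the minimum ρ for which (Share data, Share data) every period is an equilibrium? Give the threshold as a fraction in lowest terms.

For Enzo: deviation gain 17−10 = 7, per-period punishment loss 10−9 = 1. IC gives ρ ≥ 7/8.
For Lab 1: gain 11, loss 10 per period, so ρ ≥ 11/21.
The tighter constraint is Enzo's, so cooperation needs ρ ≥ 7/8.

Enzo; ρ ≥ 7/8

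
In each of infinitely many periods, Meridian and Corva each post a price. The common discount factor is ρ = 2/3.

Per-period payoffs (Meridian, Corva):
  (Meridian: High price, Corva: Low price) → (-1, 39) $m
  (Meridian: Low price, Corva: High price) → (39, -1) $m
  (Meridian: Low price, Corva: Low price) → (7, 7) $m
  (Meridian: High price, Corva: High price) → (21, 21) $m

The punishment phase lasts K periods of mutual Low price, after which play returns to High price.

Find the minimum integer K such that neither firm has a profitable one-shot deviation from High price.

3

No profitable deviation requires (21−7)(ρ+…+ρ^K) ≥ 39−21, i.e. ρ+…+ρ^K ≥ 9/7 ≈ 1.2857.
With ρ = 2/3, the partial sums are K=1: 0.6667, K=2: 1.1111, K=3: 1.4074.
K = 3 is the first length at which the sum reaches 1.2857.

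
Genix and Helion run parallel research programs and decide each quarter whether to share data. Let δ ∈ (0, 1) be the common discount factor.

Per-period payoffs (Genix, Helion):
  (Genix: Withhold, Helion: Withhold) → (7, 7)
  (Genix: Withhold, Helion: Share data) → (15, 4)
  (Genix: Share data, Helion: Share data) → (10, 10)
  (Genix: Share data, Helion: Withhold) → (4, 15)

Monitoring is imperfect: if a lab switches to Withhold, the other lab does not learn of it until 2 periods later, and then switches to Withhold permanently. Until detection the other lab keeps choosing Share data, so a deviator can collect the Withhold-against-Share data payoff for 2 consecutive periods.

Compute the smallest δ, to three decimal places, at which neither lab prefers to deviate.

Deviating for the 2 undetected periods gains 15−10 = 5 per period over cooperation, then loses 10−7 = 3 per period forever once punishment starts.
Gain: 5(1 + δ + … + δ^1); loss: 3·δ^2/(1−δ).
No profitable deviation ⇔ 5(1−δ^2) ≤ 3·δ^2, i.e. δ^2 ≥ 5/(5+3) = 5/8.
Hence δ ≥ (5/8)^(1/2) ≈ 0.791.

0.791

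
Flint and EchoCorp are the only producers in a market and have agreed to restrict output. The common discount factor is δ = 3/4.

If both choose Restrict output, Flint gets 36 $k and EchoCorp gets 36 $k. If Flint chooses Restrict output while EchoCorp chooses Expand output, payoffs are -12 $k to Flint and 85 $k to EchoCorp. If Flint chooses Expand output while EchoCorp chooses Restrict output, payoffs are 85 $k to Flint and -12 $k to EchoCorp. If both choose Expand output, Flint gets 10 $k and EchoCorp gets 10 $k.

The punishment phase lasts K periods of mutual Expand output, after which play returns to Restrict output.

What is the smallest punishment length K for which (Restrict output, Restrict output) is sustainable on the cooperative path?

IC: δ(1−δ^K)/(1−δ) ≥ (85−36)/(36−10) = 49/26.
With δ = 3/4: need 1 − δ^K ≥ 49/26·(1−3/4)/(3/4), i.e. δ^K ≤ 0.3718.
Since (3/4)^3 = 0.4219 and (3/4)^4 = 0.3164, the smallest such K is 4.

4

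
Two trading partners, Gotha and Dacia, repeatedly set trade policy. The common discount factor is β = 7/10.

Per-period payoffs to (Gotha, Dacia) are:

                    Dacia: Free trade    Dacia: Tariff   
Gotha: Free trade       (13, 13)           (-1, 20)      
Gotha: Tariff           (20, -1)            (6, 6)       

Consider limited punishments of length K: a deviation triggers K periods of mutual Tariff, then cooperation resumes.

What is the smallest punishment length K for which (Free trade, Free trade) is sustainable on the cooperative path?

Need Σ_{k=1}^{K} β^k ≥ (20−13)/(13−6) = 1.0000 at β = 7/10.
At K = 1 the sum is 0.7000 < 1.0000; at K = 2 it is 1.1900 ≥ 1.0000.
So the minimum punishment length is K = 2.

2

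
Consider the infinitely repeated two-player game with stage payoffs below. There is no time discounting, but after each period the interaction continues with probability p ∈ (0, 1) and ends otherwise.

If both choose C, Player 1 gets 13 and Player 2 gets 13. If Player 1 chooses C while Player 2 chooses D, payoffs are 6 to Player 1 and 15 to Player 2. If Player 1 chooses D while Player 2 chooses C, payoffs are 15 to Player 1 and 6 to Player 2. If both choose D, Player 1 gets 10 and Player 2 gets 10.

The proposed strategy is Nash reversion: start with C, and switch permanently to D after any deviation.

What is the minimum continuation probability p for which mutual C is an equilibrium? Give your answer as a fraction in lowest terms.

2/5

Expected cooperation value is 13 + p·13 + p²·13 + … = 13/(1−p); deviation gives 15 + p·10/(1−p).
13 ≥ 15(1−p) + 10p ⇒ 5p ≥ 2 ⇒ p ≥ 2/5.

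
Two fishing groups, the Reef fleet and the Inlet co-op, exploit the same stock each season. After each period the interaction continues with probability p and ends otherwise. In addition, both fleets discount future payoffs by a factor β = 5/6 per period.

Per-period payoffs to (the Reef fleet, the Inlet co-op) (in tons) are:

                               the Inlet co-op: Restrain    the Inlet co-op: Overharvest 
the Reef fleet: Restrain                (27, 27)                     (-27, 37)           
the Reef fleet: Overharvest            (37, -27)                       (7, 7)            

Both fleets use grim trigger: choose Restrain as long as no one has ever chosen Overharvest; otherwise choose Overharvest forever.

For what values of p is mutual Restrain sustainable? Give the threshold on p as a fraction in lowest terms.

Expected continuation weight on next period's payoff is β·p = 5/6·p, which plays the role of the discount factor.
Cooperation requires 5/6·p ≥ (37−27)/(37−7) = 1/3, hence p ≥ 2/5.

2/5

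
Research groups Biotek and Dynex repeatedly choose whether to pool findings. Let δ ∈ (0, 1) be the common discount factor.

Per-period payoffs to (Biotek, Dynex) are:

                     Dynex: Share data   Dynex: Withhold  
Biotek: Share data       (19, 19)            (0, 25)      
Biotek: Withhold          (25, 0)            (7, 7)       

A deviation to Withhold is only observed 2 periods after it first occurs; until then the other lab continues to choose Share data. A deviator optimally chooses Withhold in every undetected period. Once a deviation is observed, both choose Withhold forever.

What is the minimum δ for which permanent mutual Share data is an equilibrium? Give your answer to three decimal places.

The best deviation is to choose Withhold for all 2 undetected periods, earning 25 each, then 7 forever once detected.
Deviation value: 25(1−δ^2)/(1−δ) + 7δ^2/(1−δ); cooperation value: 19/(1−δ).
IC: 19 ≥ 25(1−δ^2) + 7δ^2 = 25 − 18δ^2.
So δ^2 ≥ 6/18 = 1/3, giving δ ≥ (1/3)^(1/2) ≈ 0.577.

0.577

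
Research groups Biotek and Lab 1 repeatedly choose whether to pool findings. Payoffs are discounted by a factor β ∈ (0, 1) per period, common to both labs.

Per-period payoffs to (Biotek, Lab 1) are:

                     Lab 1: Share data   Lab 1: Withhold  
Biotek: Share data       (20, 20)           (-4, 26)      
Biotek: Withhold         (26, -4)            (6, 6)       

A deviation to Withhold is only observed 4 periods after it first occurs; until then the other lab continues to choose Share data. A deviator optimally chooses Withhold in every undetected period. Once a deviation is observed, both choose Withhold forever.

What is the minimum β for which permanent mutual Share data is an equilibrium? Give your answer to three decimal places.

A deviator earns 26 for 4 periods, then 6 forever; cooperating earns 20 forever. Multiplying the IC by (1−β):
20 ≥ 26(1−β^4) + 6β^4, so 20·β^4 ≥ 6 and β^4 ≥ 3/10.
β ≥ (3/10)^(1/4) ≈ 0.740.

0.740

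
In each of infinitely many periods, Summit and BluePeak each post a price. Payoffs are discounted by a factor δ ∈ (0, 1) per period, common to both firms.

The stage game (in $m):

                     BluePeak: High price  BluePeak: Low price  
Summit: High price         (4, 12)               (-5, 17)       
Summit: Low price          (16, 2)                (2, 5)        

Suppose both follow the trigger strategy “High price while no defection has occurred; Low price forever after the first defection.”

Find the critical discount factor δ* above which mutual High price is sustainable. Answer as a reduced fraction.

Summit: cooperation gives 4 each period; deviation gives 16 once then 2 forever.
  4/(1−δ) ≥ 16 + 2δ/(1−δ) ⇒ δ ≥ 12/14 = 6/7.
BluePeak: cooperation gives 12 each period; deviation gives 17 once then 5 forever.
  δ ≥ 5/12.
Both must hold, so the binding constraint is Summit's: δ ≥ 6/7.

6/7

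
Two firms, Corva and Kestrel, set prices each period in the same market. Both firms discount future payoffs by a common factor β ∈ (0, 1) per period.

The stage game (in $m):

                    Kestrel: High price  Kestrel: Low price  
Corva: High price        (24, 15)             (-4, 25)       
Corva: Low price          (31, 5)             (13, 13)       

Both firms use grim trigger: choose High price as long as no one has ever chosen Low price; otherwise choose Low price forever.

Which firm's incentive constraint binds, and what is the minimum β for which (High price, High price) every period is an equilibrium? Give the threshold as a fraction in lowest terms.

Corva: cooperation gives 24 each period; deviation gives 31 once then 13 forever.
  24/(1−β) ≥ 31 + 13β/(1−β) ⇒ β ≥ 7/18.
Kestrel: cooperation gives 15 each period; deviation gives 25 once then 13 forever.
  β ≥ 10/12 = 5/6.
Both must hold, so the binding constraint is Kestrel's: β ≥ 5/6.

Kestrel; β ≥ 5/6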